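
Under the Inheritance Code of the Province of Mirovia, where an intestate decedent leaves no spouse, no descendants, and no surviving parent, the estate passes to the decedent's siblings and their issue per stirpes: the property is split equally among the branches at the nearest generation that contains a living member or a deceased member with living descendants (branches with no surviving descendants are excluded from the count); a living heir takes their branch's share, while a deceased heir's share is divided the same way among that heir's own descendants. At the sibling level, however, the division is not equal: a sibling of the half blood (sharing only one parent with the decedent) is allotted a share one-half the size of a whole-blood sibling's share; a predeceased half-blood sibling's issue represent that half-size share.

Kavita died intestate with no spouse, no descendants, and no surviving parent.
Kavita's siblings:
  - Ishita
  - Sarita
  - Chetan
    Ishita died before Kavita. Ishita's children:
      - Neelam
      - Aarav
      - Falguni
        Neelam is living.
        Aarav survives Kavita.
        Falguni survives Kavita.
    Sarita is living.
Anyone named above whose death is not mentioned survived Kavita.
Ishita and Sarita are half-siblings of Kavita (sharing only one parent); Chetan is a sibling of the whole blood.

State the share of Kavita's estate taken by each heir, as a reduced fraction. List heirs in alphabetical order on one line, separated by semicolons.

No spouse, descendants, or parent survives, so the estate passes to Kavita's siblings per stirpes.
Half-blood siblings count for one-half the weight of whole-blood siblings at the initial division.
Dividing 1 in proportion to weights (total weight 2): Ishita (weight 1/2) → 1/4; Sarita (weight 1/2) → 1/4; Chetan (weight 1) → 1/2.
Ishita predeceased; the 1/4 allotted to Ishita's branch passes to Ishita's issue by representation.
The 1/4 is divided into 3 equal shares of 1/12 among Neelam, Aarav, Falguni.
Neelam is living and takes 1/12.
Aarav is living and takes 1/12.
Falguni is living and takes 1/12.
Sarita is living and takes 1/4.
Chetan is living and takes 1/2.

Aarav 1/12; Chetan 1/2; Falguni 1/12; Neelam 1/12; Sarita 1/4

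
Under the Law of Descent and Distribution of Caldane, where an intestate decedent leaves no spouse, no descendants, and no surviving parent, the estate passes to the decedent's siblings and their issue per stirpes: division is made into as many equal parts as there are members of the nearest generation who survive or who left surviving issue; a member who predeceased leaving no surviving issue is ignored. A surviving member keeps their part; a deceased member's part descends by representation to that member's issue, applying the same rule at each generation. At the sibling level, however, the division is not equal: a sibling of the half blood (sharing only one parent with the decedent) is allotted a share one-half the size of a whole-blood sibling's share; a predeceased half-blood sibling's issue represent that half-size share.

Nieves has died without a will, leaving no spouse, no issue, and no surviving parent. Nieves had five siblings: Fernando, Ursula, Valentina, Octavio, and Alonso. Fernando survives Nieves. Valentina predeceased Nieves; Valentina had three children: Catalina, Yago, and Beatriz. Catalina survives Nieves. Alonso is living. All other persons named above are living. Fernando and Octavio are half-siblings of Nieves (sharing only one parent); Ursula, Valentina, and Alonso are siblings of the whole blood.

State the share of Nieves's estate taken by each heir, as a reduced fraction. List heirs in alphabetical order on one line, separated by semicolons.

Alonso 1/4; Beatriz 1/12; Catalina 1/12; Fernando 1/8; Octavio 1/8; Ursula 1/4; Yago 1/12

No spouse, descendants, or parent survives, so the estate passes to Nieves's siblings per stirpes.
Half-blood siblings count for one-half the weight of whole-blood siblings at the initial division.
Dividing 1 in proportion to weights (total weight 4): Fernando (weight 1/2) → 1/8; Ursula (weight 1) → 1/4; Valentina (weight 1) → 1/4; Octavio (weight 1/2) → 1/8; Alonso (weight 1) → 1/4.
Fernando is living and takes 1/8.
Ursula is living and takes 1/4.
Valentina predeceased; the 1/4 allotted to Valentina's branch passes to Valentina's issue by representation.
The 1/4 is divided into 3 equal shares of 1/12 among Catalina, Yago, Beatriz.
Catalina is living and takes 1/12.
Yago is living and takes 1/12.
Beatriz is living and takes 1/12.
Octavio is living and takes 1/8.
Alonso is living and takes 1/4.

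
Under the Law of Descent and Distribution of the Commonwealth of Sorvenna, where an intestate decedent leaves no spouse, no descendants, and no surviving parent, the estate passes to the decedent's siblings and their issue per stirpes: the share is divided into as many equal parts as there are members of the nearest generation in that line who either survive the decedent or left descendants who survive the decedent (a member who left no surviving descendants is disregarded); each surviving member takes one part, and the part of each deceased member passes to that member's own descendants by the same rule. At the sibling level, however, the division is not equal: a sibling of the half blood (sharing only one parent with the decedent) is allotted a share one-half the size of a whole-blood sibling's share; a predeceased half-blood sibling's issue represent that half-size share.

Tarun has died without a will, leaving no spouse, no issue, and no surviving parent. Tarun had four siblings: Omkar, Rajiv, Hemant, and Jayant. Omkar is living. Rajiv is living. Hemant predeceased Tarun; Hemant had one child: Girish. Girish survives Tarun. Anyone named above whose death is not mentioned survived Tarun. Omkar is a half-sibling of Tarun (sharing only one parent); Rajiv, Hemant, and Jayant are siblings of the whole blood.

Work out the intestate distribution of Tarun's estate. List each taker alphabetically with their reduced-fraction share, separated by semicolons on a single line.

Girish 2/7; Jayant 2/7; Omkar 1/7; Rajiv 2/7

No spouse, descendants, or parent survives, so the estate passes to Tarun's siblings per stirpes.
Half-blood siblings count for one-half the weight of whole-blood siblings at the initial division.
Dividing 1 in proportion to weights (total weight 7/2): Omkar (weight 1/2) → 1/7; Rajiv (weight 1) → 2/7; Hemant (weight 1) → 2/7; Jayant (weight 1) → 2/7.
Omkar is living and takes 1/7.
Rajiv is living and takes 2/7.
Hemant predeceased; the 2/7 allotted to Hemant's branch passes to Hemant's issue by representation.
Girish is the sole taker at this level and receives the full 2/7.
Jayant is living and takes 2/7.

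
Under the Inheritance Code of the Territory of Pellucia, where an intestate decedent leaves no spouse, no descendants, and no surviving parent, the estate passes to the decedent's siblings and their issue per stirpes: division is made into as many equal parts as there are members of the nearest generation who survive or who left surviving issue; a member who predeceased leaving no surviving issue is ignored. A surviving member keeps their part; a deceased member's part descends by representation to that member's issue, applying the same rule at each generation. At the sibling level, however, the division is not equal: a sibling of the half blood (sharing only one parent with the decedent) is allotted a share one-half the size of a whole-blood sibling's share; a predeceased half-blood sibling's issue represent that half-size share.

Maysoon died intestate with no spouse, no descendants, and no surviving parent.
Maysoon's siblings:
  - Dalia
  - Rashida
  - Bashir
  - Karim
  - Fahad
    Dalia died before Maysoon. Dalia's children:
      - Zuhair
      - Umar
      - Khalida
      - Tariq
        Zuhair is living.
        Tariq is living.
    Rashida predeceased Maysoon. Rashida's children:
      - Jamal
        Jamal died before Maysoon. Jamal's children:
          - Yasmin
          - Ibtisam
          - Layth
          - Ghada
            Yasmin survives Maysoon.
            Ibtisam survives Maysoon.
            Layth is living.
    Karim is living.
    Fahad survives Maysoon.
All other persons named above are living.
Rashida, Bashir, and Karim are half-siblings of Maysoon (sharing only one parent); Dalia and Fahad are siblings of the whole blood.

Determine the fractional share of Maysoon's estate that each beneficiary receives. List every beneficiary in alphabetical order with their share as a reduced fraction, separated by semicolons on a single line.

No spouse, descendants, or parent survives, so the estate passes to Maysoon's siblings per stirpes.
Half-blood siblings count for one-half the weight of whole-blood siblings at the initial division.
Dividing 1 in proportion to weights (total weight 7/2): Dalia (weight 1) → 2/7; Rashida (weight 1/2) → 1/7; Bashir (weight 1/2) → 1/7; Karim (weight 1/2) → 1/7; Fahad (weight 1) → 2/7.
Dalia predeceased; the 2/7 allotted to Dalia's branch passes to Dalia's issue by representation.
The 2/7 is divided into 4 equal shares of 1/14 among Zuhair, Umar, Khalida, Tariq.
Zuhair is living and takes 1/14.
Umar is living and takes 1/14.
Khalida is living and takes 1/14.
Tariq is living and takes 1/14.
Rashida predeceased; the 1/7 allotted to Rashida's branch passes to Rashida's issue by representation.
Jamal's line is the sole branch at this level, so the full 1/7 passes to Jamal's issue by representation.
The 1/7 is divided into 4 equal shares of 1/28 among Yasmin, Ibtisam, Layth, Ghada.
Yasmin is living and takes 1/28.
Ibtisam is living and takes 1/28.
Layth is living and takes 1/28.
Ghada is living and takes 1/28.
Bashir is living and takes 1/7.
Karim is living and takes 1/7.
Fahad is living and takes 2/7.

Bashir 1/7; Fahad 2/7; Ghada 1/28; Ibtisam 1/28; Karim 1/7; Khalida 1/14; Layth 1/28; Tariq 1/14; Umar 1/14; Yasmin 1/28; Zuhair 1/14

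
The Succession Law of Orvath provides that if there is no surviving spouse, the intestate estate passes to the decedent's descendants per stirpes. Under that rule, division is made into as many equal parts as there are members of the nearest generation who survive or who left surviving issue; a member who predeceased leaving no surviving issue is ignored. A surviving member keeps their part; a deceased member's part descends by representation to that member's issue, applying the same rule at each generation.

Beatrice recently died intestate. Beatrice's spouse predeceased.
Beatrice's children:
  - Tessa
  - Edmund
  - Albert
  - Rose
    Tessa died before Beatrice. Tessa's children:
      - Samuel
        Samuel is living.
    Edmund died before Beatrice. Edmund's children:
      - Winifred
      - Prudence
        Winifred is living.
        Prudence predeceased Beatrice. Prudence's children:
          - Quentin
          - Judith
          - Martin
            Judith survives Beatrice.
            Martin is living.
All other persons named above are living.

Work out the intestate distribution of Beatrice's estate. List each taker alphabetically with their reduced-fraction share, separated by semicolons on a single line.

There is no surviving spouse, so the entire estate passes to Beatrice's descendants per stirpes.
The estate is divided into 4 equal shares of 1/4 among Tessa, Edmund, Albert, Rose.
Tessa predeceased; the 1/4 allotted to Tessa's branch passes to Tessa's issue by representation.
Samuel is the sole taker at this level and receives the full 1/4.
Edmund predeceased; the 1/4 allotted to Edmund's branch passes to Edmund's issue by representation.
The 1/4 is divided into 2 equal shares of 1/8 among Winifred, Prudence.
Winifred is living and takes 1/8.
Prudence predeceased; the 1/8 allotted to Prudence's branch passes to Prudence's issue by representation.
The 1/8 is divided into 3 equal shares of 1/24 among Quentin, Judith, Martin.
Quentin is living and takes 1/24.
Judith is living and takes 1/24.
Martin is living and takes 1/24.
Albert is living and takes 1/4.
Rose is living and takes 1/4.

Albert 1/4; Judith 1/24; Martin 1/24; Quentin 1/24; Rose 1/4; Samuel 1/4; Winifred 1/8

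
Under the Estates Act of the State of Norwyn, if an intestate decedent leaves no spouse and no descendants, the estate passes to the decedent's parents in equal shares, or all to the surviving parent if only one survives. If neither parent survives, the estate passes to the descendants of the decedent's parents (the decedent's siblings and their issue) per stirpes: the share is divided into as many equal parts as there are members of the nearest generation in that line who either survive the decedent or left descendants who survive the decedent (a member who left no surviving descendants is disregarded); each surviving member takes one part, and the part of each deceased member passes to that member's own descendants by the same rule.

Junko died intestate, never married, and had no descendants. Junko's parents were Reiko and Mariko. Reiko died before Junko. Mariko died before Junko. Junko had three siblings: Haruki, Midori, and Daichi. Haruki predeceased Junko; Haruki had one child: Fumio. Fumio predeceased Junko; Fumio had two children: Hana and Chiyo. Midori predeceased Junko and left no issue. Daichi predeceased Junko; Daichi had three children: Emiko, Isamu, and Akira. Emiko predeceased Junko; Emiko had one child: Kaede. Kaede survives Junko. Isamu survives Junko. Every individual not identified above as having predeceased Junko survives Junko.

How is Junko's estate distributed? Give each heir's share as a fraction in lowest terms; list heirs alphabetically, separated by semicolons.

Neither parent survives and there are no descendants, so the estate passes to Junko's siblings and their issue per stirpes.
Midori left no surviving issue, so that branch lapses and is disregarded.
The estate is divided into 2 equal shares of 1/2 among Haruki, Daichi.
Haruki predeceased; the 1/2 allotted to Haruki's branch passes to Haruki's issue by representation.
Fumio's line is the sole branch at this level, so the full 1/2 passes to Fumio's issue by representation.
The 1/2 is divided into 2 equal shares of 1/4 among Hana, Chiyo.
Hana is living and takes 1/4.
Chiyo is living and takes 1/4.
Daichi predeceased; the 1/2 allotted to Daichi's branch passes to Daichi's issue by representation.
The 1/2 is divided into 3 equal shares of 1/6 among Emiko, Isamu, Akira.
Emiko predeceased; the 1/6 allotted to Emiko's branch passes to Emiko's issue by representation.
Kaede is the sole taker at this level and receives the full 1/6.
Isamu is living and takes 1/6.
Akira is living and takes 1/6.

Akira 1/6; Chiyo 1/4; Hana 1/4; Isamu 1/6; Kaede 1/6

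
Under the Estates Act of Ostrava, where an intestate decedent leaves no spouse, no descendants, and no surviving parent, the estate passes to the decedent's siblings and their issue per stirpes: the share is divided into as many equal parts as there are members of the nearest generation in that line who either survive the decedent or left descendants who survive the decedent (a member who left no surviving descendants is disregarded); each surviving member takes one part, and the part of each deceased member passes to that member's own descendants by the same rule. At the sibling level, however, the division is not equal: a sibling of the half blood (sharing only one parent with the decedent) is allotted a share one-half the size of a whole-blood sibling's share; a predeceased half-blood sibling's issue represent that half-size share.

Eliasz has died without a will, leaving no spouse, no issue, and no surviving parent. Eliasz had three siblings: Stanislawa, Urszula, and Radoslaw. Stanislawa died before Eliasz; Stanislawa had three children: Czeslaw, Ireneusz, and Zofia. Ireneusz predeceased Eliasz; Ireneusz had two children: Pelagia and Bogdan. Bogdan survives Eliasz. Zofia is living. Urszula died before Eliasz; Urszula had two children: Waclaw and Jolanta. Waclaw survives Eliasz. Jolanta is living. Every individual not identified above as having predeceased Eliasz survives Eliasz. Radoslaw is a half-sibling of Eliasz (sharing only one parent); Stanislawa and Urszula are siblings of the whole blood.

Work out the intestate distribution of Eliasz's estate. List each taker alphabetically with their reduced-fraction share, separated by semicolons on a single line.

Bogdan 1/15; Czeslaw 2/15; Jolanta 1/5; Pelagia 1/15; Radoslaw 1/5; Waclaw 1/5; Zofia 2/15

No spouse, descendants, or parent survives, so the estate passes to Eliasz's siblings per stirpes.
Half-blood siblings count for one-half the weight of whole-blood siblings at the initial division.
Dividing 1 in proportion to weights (total weight 5/2): Stanislawa (weight 1) → 2/5; Urszula (weight 1) → 2/5; Radoslaw (weight 1/2) → 1/5.
Stanislawa predeceased; the 2/5 allotted to Stanislawa's branch passes to Stanislawa's issue by representation.
The 2/5 is divided into 3 equal shares of 2/15 among Czeslaw, Ireneusz, Zofia.
Czeslaw is living and takes 2/15.
Ireneusz predeceased; the 2/15 allotted to Ireneusz's branch passes to Ireneusz's issue by representation.
The 2/15 is divided into 2 equal shares of 1/15 among Pelagia, Bogdan.
Pelagia is living and takes 1/15.
Bogdan is living and takes 1/15.
Zofia is living and takes 2/15.
Urszula predeceased; the 2/5 allotted to Urszula's branch passes to Urszula's issue by representation.
The 2/5 is divided into 2 equal shares of 1/5 among Waclaw, Jolanta.
Waclaw is living and takes 1/5.
Jolanta is living and takes 1/5.
Radoslaw is living and takes 1/5.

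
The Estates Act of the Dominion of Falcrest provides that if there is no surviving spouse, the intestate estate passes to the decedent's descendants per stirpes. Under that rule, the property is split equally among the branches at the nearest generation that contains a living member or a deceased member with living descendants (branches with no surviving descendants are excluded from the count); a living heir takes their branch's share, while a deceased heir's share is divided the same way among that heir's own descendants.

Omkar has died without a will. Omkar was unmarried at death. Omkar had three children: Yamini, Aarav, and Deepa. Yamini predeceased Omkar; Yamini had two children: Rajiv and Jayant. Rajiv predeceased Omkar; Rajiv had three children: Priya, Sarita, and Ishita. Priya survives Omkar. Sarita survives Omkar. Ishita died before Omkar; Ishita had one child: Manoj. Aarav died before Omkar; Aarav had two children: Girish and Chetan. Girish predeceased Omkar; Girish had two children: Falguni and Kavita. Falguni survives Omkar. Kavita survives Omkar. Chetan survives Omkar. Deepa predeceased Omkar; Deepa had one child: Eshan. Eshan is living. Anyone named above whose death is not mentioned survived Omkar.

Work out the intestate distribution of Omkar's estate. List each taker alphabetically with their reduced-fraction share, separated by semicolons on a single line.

Chetan 1/6; Eshan 1/3; Falguni 1/12; Jayant 1/6; Kavita 1/12; Manoj 1/18; Priya 1/18; Sarita 1/18

There is no surviving spouse, so the entire estate passes to Omkar's descendants per stirpes.
The estate is divided into 3 equal shares of 1/3 among Yamini, Aarav, Deepa.
Yamini predeceased; the 1/3 allotted to Yamini's branch passes to Yamini's issue by representation.
The 1/3 is divided into 2 equal shares of 1/6 among Rajiv, Jayant.
Rajiv predeceased; the 1/6 allotted to Rajiv's branch passes to Rajiv's issue by representation.
The 1/6 is divided into 3 equal shares of 1/18 among Priya, Sarita, Ishita.
Priya is living and takes 1/18.
Sarita is living and takes 1/18.
Ishita predeceased; the 1/18 allotted to Ishita's branch passes to Ishita's issue by representation.
Manoj is the sole taker at this level and receives the full 1/18.
Jayant is living and takes 1/6.
Aarav predeceased; the 1/3 allotted to Aarav's branch passes to Aarav's issue by representation.
The 1/3 is divided into 2 equal shares of 1/6 among Girish, Chetan.
Girish predeceased; the 1/6 allotted to Girish's branch passes to Girish's issue by representation.
The 1/6 is divided into 2 equal shares of 1/12 among Falguni, Kavita.
Falguni is living and takes 1/12.
Kavita is living and takes 1/12.
Chetan is living and takes 1/6.
Deepa predeceased; the 1/3 allotted to Deepa's branch passes to Deepa's issue by representation.
Eshan is the sole taker at this level and receives the full 1/3.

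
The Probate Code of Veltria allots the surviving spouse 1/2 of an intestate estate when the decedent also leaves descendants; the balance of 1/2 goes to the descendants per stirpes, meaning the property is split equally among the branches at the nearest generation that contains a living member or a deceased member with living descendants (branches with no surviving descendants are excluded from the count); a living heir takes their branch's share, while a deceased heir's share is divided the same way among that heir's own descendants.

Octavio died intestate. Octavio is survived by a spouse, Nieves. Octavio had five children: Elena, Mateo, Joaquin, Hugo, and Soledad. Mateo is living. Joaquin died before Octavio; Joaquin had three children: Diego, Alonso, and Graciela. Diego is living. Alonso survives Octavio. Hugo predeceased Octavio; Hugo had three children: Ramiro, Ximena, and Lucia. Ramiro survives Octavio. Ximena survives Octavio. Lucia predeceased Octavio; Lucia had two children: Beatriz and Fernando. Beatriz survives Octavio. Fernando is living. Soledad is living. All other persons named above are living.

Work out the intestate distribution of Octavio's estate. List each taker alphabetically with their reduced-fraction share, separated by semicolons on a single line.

Alonso 1/30; Beatriz 1/60; Diego 1/30; Elena 1/10; Fernando 1/60; Graciela 1/30; Mateo 1/10; Nieves 1/2; Ramiro 1/30; Soledad 1/10; Ximena 1/30

Nieves, as surviving spouse, takes 1/2.
The remaining 1/2 passes to Octavio's descendants per stirpes.
The 1/2 is divided into 5 equal shares of 1/10 among Elena, Mateo, Joaquin, Hugo, Soledad.
Elena is living and takes 1/10.
Mateo is living and takes 1/10.
Joaquin predeceased; the 1/10 allotted to Joaquin's branch passes to Joaquin's issue by representation.
The 1/10 is divided into 3 equal shares of 1/30 among Diego, Alonso, Graciela.
Diego is living and takes 1/30.
Alonso is living and takes 1/30.
Graciela is living and takes 1/30.
Hugo predeceased; the 1/10 allotted to Hugo's branch passes to Hugo's issue by representation.
The 1/10 is divided into 3 equal shares of 1/30 among Ramiro, Ximena, Lucia.
Ramiro is living and takes 1/30.
Ximena is living and takes 1/30.
Lucia predeceased; the 1/30 allotted to Lucia's branch passes to Lucia's issue by representation.
The 1/30 is divided into 2 equal shares of 1/60 among Beatriz, Fernando.
Beatriz is living and takes 1/60.
Fernando is living and takes 1/60.
Soledad is living and takes 1/10.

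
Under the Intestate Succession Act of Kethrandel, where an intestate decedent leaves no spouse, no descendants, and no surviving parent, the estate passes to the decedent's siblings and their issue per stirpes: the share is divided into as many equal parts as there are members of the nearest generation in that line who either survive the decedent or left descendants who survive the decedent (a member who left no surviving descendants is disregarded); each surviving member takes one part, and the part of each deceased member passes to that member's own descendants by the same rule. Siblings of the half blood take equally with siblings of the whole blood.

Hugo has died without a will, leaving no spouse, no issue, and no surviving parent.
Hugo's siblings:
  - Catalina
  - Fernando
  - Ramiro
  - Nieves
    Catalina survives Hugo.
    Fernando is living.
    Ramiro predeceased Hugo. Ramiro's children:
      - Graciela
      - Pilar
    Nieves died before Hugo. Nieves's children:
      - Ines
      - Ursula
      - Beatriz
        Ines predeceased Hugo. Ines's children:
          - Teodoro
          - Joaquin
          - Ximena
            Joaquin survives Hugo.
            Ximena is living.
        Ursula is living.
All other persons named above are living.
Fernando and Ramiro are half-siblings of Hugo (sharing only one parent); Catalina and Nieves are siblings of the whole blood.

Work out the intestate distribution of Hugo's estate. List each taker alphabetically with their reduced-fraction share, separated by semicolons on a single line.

Beatriz 1/12; Catalina 1/4; Fernando 1/4; Graciela 1/8; Joaquin 1/36; Pilar 1/8; Teodoro 1/36; Ursula 1/12; Ximena 1/36

No spouse, descendants, or parent survives, so the estate passes to Hugo's siblings per stirpes.
Half-blood and whole-blood siblings take equally under the stated rule.
The estate is divided into 4 equal shares of 1/4 among Catalina, Fernando, Ramiro, Nieves.
Catalina is living and takes 1/4.
Fernando is living and takes 1/4.
Ramiro predeceased; the 1/4 allotted to Ramiro's branch passes to Ramiro's issue by representation.
The 1/4 is divided into 2 equal shares of 1/8 among Graciela, Pilar.
Graciela is living and takes 1/8.
Pilar is living and takes 1/8.
Nieves predeceased; the 1/4 allotted to Nieves's branch passes to Nieves's issue by representation.
The 1/4 is divided into 3 equal shares of 1/12 among Ines, Ursula, Beatriz.
Ines predeceased; the 1/12 allotted to Ines's branch passes to Ines's issue by representation.
The 1/12 is divided into 3 equal shares of 1/36 among Teodoro, Joaquin, Ximena.
Teodoro is living and takes 1/36.
Joaquin is living and takes 1/36.
Ximena is living and takes 1/36.
Ursula is living and takes 1/12.
Beatriz is living and takes 1/12.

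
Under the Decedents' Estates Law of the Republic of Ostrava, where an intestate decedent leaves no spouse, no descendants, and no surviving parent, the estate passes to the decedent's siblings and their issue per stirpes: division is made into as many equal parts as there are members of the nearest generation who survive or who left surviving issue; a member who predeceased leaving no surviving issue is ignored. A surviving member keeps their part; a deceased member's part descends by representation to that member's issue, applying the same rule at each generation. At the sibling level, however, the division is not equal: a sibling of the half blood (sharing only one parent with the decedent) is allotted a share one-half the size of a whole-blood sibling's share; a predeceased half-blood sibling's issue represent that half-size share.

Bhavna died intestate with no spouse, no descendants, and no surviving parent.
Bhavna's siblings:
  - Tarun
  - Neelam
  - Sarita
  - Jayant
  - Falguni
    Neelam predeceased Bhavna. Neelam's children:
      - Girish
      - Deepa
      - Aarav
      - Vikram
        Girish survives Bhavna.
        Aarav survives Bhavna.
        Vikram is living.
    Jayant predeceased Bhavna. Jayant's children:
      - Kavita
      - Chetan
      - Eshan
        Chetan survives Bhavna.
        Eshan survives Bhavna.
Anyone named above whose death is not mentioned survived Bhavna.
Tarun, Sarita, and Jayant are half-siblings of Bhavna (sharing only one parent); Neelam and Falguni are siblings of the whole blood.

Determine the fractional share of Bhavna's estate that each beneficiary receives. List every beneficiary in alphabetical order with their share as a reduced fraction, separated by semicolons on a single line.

Aarav 1/14; Chetan 1/21; Deepa 1/14; Eshan 1/21; Falguni 2/7; Girish 1/14; Kavita 1/21; Sarita 1/7; Tarun 1/7; Vikram 1/14

No spouse, descendants, or parent survives, so the estate passes to Bhavna's siblings per stirpes.
Half-blood siblings count for one-half the weight of whole-blood siblings at the initial division.
Dividing 1 in proportion to weights (total weight 7/2): Tarun (weight 1/2) → 1/7; Neelam (weight 1) → 2/7; Sarita (weight 1/2) → 1/7; Jayant (weight 1/2) → 1/7; Falguni (weight 1) → 2/7.
Tarun is living and takes 1/7.
Neelam predeceased; the 2/7 allotted to Neelam's branch passes to Neelam's issue by representation.
The 2/7 is divided into 4 equal shares of 1/14 among Girish, Deepa, Aarav, Vikram.
Girish is living and takes 1/14.
Deepa is living and takes 1/14.
Aarav is living and takes 1/14.
Vikram is living and takes 1/14.
Sarita is living and takes 1/7.
Jayant predeceased; the 1/7 allotted to Jayant's branch passes to Jayant's issue by representation.
The 1/7 is divided into 3 equal shares of 1/21 among Kavita, Chetan, Eshan.
Kavita is living and takes 1/21.
Chetan is living and takes 1/21.
Eshan is living and takes 1/21.
Falguni is living and takes 2/7.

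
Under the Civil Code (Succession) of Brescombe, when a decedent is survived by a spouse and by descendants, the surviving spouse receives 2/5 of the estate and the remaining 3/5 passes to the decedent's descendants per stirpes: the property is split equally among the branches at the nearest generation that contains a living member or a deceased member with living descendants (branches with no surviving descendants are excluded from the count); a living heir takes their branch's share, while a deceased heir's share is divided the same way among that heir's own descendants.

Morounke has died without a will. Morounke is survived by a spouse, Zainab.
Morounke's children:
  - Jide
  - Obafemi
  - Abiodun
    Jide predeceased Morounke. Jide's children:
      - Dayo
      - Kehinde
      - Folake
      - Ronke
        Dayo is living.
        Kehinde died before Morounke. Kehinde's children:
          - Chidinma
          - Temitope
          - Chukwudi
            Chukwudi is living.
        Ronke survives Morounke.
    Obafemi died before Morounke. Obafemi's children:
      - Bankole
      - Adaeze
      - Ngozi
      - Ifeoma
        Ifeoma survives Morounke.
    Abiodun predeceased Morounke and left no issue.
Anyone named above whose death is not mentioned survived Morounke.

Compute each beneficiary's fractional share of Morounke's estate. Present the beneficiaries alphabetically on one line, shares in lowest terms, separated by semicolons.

Zainab, as surviving spouse, takes 2/5.
The remaining 3/5 passes to Morounke's descendants per stirpes.
Abiodun left no surviving issue, so that branch lapses and is disregarded.
The 3/5 is divided into 2 equal shares of 3/10 among Jide, Obafemi.
Jide predeceased; the 3/10 allotted to Jide's branch passes to Jide's issue by representation.
The 3/10 is divided into 4 equal shares of 3/40 among Dayo, Kehinde, Folake, Ronke.
Dayo is living and takes 3/40.
Kehinde predeceased; the 3/40 allotted to Kehinde's branch passes to Kehinde's issue by representation.
The 3/40 is divided into 3 equal shares of 1/40 among Chidinma, Temitope, Chukwudi.
Chidinma is living and takes 1/40.
Temitope is living and takes 1/40.
Chukwudi is living and takes 1/40.
Folake is living and takes 3/40.
Ronke is living and takes 3/40.
Obafemi predeceased; the 3/10 allotted to Obafemi's branch passes to Obafemi's issue by representation.
The 3/10 is divided into 4 equal shares of 3/40 among Bankole, Adaeze, Ngozi, Ifeoma.
Bankole is living and takes 3/40.
Adaeze is living and takes 3/40.
Ngozi is living and takes 3/40.
Ifeoma is living and takes 3/40.

Adaeze 3/40; Bankole 3/40; Chidinma 1/40; Chukwudi 1/40; Dayo 3/40; Folake 3/40; Ifeoma 3/40; Ngozi 3/40; Ronke 3/40; Temitope 1/40; Zainab 2/5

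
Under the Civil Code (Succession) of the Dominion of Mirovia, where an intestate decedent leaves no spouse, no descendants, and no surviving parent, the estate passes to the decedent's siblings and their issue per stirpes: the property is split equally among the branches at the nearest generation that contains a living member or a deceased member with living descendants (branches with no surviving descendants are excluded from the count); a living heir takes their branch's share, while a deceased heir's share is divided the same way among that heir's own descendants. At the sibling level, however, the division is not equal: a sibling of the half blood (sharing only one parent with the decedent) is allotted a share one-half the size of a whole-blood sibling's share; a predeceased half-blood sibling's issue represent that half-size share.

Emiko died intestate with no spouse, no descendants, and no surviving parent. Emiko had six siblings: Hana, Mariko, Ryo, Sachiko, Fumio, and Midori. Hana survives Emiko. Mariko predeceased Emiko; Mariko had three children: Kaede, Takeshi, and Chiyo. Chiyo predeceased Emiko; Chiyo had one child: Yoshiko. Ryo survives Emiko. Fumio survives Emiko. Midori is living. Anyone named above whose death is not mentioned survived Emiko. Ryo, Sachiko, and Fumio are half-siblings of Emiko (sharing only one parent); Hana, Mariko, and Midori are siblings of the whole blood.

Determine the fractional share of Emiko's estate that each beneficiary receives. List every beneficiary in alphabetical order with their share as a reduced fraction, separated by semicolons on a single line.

No spouse, descendants, or parent survives, so the estate passes to Emiko's siblings per stirpes.
Half-blood siblings count for one-half the weight of whole-blood siblings at the initial division.
Dividing 1 in proportion to weights (total weight 9/2): Hana (weight 1) → 2/9; Mariko (weight 1) → 2/9; Ryo (weight 1/2) → 1/9; Sachiko (weight 1/2) → 1/9; Fumio (weight 1/2) → 1/9; Midori (weight 1) → 2/9.
Hana is living and takes 2/9.
Mariko predeceased; the 2/9 allotted to Mariko's branch passes to Mariko's issue by representation.
The 2/9 is divided into 3 equal shares of 2/27 among Kaede, Takeshi, Chiyo.
Kaede is living and takes 2/27.
Takeshi is living and takes 2/27.
Chiyo predeceased; the 2/27 allotted to Chiyo's branch passes to Chiyo's issue by representation.
Yoshiko is the sole taker at this level and receives the full 2/27.
Ryo is living and takes 1/9.
Sachiko is living and takes 1/9.
Fumio is living and takes 1/9.
Midori is living and takes 2/9.

Fumio 1/9; Hana 2/9; Kaede 2/27; Midori 2/9; Ryo 1/9; Sachiko 1/9; Takeshi 2/27; Yoshiko 2/27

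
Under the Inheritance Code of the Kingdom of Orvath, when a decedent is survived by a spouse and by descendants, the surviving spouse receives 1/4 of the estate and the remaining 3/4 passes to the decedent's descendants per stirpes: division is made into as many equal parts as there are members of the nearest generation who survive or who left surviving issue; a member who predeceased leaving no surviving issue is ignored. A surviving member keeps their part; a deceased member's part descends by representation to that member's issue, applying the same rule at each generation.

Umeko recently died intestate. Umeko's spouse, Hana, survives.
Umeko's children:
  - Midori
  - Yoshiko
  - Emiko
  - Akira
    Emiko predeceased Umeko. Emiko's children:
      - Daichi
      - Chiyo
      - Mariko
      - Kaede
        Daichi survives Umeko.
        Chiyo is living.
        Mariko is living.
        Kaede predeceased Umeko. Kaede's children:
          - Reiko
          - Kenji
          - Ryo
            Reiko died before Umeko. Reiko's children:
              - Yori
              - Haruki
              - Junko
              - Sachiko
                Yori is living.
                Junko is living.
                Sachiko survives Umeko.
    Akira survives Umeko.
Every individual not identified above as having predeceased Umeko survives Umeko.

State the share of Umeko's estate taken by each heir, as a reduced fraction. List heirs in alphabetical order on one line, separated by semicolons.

Akira 3/16; Chiyo 3/64; Daichi 3/64; Hana 1/4; Haruki 1/256; Junko 1/256; Kenji 1/64; Mariko 3/64; Midori 3/16; Ryo 1/64; Sachiko 1/256; Yori 1/256; Yoshiko 3/16

Hana, as surviving spouse, takes 1/4.
The remaining 3/4 passes to Umeko's descendants per stirpes.
The 3/4 is divided into 4 equal shares of 3/16 among Midori, Yoshiko, Emiko, Akira.
Midori is living and takes 3/16.
Yoshiko is living and takes 3/16.
Emiko predeceased; the 3/16 allotted to Emiko's branch passes to Emiko's issue by representation.
The 3/16 is divided into 4 equal shares of 3/64 among Daichi, Chiyo, Mariko, Kaede.
Daichi is living and takes 3/64.
Chiyo is living and takes 3/64.
Mariko is living and takes 3/64.
Kaede predeceased; the 3/64 allotted to Kaede's branch passes to Kaede's issue by representation.
The 3/64 is divided into 3 equal shares of 1/64 among Reiko, Kenji, Ryo.
Reiko predeceased; the 1/64 allotted to Reiko's branch passes to Reiko's issue by representation.
The 1/64 is divided into 4 equal shares of 1/256 among Yori, Haruki, Junko, Sachiko.
Yori is living and takes 1/256.
Haruki is living and takes 1/256.
Junko is living and takes 1/256.
Sachiko is living and takes 1/256.
Kenji is living and takes 1/64.
Ryo is living and takes 1/64.
Akira is living and takes 3/16.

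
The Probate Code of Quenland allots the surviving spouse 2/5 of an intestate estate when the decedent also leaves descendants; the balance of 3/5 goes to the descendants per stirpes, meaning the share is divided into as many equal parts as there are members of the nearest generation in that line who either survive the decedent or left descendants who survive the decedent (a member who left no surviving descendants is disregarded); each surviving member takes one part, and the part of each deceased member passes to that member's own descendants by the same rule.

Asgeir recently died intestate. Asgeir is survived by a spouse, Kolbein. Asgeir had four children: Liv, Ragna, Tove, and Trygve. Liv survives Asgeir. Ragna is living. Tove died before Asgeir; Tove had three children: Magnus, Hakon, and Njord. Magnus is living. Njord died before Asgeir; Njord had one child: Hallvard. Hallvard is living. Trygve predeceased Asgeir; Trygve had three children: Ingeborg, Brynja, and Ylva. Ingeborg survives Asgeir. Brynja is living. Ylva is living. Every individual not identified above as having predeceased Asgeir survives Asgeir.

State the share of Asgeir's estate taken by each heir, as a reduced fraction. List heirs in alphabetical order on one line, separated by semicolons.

Brynja 1/20; Hakon 1/20; Hallvard 1/20; Ingeborg 1/20; Kolbein 2/5; Liv 3/20; Magnus 1/20; Ragna 3/20; Ylva 1/20

Kolbein, as surviving spouse, takes 2/5.
The remaining 3/5 passes to Asgeir's descendants per stirpes.
The 3/5 is divided into 4 equal shares of 3/20 among Liv, Ragna, Tove, Trygve.
Liv is living and takes 3/20.
Ragna is living and takes 3/20.
Tove predeceased; the 3/20 allotted to Tove's branch passes to Tove's issue by representation.
The 3/20 is divided into 3 equal shares of 1/20 among Magnus, Hakon, Njord.
Magnus is living and takes 1/20.
Hakon is living and takes 1/20.
Njord predeceased; the 1/20 allotted to Njord's branch passes to Njord's issue by representation.
Hallvard is the sole taker at this level and receives the full 1/20.
Trygve predeceased; the 3/20 allotted to Trygve's branch passes to Trygve's issue by representation.
The 3/20 is divided into 3 equal shares of 1/20 among Ingeborg, Brynja, Ylva.
Ingeborg is living and takes 1/20.
Brynja is living and takes 1/20.
Ylva is living and takes 1/20.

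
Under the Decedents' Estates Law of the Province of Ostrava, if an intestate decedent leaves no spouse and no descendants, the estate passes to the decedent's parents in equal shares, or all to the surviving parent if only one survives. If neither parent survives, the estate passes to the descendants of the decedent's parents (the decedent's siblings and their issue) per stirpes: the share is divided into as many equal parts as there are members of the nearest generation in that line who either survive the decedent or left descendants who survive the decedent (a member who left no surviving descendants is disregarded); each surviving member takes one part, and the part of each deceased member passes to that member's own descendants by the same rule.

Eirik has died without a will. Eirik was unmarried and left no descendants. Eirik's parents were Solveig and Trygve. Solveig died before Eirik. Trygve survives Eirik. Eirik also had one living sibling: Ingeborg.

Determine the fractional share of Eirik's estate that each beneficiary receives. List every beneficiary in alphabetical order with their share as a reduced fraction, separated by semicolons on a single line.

Only one parent, Trygve, survives, so Trygve takes the entire estate. The siblings take nothing because a surviving parent has priority.

Trygve 1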